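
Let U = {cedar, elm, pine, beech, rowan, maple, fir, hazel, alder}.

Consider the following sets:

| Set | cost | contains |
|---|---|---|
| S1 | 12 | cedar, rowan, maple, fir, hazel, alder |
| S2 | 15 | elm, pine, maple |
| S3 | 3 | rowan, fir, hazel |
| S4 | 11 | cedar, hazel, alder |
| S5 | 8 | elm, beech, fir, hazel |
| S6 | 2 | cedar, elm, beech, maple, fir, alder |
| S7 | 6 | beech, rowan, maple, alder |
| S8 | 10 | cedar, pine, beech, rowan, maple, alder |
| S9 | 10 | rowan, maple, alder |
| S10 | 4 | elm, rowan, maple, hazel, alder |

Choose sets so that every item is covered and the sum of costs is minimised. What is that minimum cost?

S3, S6, S8 together cover every item (S3 ∪ S6 ∪ S8 = {cedar, elm, pine, beech, rowan, maple, fir, hazel, alder}); total cost 3 + 2 + 10 = 15.
No covering selection has total cost below 15.

15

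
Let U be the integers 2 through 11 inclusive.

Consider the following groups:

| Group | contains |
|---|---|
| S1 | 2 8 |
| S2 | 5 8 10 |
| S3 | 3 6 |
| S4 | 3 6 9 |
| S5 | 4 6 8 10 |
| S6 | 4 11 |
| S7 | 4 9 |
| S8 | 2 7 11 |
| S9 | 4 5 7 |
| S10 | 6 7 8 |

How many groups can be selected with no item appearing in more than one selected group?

4

S2, S3, S7, S8 are pairwise disjoint (S2={5,8,10}; S3={3,6}; S7={4,9}; S8={2,7,11}).
Every remaining group overlaps one of these, and no 5 of the listed groups are pairwise disjoint, so 4 is the maximum.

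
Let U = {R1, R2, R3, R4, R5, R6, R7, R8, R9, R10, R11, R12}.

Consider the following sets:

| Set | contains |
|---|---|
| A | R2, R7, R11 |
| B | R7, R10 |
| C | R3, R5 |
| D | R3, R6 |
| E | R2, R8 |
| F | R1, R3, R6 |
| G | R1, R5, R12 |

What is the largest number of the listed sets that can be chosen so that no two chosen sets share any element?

4

B, D, E, G are pairwise disjoint (B={R7,R10}; D={R3,R6}; E={R2,R8}; G={R1,R5,R12}).
Every remaining set overlaps one of these, and no 5 of the listed sets are pairwise disjoint, so 4 is the maximum.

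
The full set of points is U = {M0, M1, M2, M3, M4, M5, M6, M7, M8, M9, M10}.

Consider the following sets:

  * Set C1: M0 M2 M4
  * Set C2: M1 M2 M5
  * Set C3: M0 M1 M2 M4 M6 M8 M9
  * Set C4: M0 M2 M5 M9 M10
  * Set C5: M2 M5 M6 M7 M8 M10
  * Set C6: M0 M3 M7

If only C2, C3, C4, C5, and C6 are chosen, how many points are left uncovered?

0

Union of C2, C3, C4, C5, C6 = {M0, M1, M2, M3, M4, M5, M6, M7, M8, M9, M10} — that's every point, so 0 are uncovered.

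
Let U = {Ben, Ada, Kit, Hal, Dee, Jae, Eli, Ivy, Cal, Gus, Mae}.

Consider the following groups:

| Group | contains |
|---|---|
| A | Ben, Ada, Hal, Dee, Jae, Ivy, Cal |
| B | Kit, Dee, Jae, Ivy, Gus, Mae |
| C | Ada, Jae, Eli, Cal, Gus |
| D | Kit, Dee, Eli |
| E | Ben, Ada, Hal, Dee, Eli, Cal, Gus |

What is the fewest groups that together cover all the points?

2

B and E together: B ∪ E = {Ben, Ada, Kit, Hal, Dee, Jae, Eli, Ivy, Cal, Gus, Mae} — every point is covered.
No single group has all 11 points (the largest, A, has 7), so 2 is optimal.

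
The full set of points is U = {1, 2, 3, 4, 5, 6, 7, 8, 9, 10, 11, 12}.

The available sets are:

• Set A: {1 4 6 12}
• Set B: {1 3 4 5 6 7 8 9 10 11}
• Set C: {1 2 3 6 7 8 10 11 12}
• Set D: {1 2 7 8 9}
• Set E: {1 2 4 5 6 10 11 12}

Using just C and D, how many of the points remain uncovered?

2

Union of C, D = {1, 2, 3, 6, 7, 8, 9, 10, 11, 12}.
Not covered: 4, 5 — 2 points.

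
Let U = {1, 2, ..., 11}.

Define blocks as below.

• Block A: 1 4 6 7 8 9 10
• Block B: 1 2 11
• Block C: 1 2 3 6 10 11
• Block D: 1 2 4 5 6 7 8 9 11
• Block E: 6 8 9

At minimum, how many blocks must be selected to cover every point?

2

C and D together: C ∪ D = {1, 2, 3, 4, 5, 6, 7, 8, 9, 10, 11} — every point is covered.
No single block has all 11 points (the largest, D, has 9), so 2 is optimal.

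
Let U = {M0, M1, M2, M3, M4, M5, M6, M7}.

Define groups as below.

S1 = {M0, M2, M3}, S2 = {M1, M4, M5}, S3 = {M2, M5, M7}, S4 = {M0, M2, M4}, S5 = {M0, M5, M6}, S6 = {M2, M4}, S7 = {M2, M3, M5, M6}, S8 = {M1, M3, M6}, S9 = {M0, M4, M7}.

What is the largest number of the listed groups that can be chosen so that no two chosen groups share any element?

S8, S9 are pairwise disjoint (S8={M1,M3,M6}; S9={M0,M4,M7}).
Every remaining group overlaps one of these, and no 3 of the listed groups are pairwise disjoint, so 2 is the maximum.

2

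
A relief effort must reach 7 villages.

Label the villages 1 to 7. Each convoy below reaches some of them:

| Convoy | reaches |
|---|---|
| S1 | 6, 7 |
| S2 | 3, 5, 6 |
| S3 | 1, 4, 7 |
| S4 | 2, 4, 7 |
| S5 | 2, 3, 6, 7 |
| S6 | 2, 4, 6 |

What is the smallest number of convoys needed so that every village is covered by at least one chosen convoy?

S2 and S3 and S5 together: S2 ∪ S3 ∪ S5 = {1, 2, 3, 4, 5, 6, 7} — every village is covered.
Only S3 contains 1, so S3 is forced; the remaining 4 villages need at least 2 more convoys (each remaining convoy adds at most 3) — so at least 3 convoys are needed, and 3 is optimal.

3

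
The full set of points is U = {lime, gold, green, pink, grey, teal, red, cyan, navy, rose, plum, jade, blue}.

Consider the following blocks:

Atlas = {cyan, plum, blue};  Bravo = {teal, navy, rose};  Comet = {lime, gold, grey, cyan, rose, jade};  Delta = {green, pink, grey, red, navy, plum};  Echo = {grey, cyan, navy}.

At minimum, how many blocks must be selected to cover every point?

4

Take {Atlas, Bravo, Comet, Delta}. Their union is {lime, gold, green, pink, grey, teal, red, cyan, navy, rose, plum, jade, blue}, which is all 13 points.
No 3 of the 5 blocks cover everything (all 10 combinations miss at least one point), so 4 is optimal.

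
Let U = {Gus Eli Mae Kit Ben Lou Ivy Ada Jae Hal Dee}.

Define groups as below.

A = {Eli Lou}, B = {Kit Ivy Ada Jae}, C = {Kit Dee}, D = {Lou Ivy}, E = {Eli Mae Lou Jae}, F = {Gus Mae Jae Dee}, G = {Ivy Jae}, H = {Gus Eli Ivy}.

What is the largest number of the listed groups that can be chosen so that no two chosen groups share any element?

A, C, G are pairwise disjoint (A={Eli,Lou}; C={Kit,Dee}; G={Ivy,Jae}).
Every remaining group overlaps one of these, and no 4 of the listed groups are pairwise disjoint, so 3 is the maximum.

3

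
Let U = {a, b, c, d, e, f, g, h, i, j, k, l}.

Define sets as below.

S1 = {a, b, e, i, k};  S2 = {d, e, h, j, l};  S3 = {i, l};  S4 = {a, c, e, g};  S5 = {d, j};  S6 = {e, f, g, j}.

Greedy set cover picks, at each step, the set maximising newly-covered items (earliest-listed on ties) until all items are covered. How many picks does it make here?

4

Greedy: pick S1 (covers 5 new) → pick S2 (covers 4 new) → pick S4 (covers 2 new) → pick S6 (covers 1 new). Total picks: 4.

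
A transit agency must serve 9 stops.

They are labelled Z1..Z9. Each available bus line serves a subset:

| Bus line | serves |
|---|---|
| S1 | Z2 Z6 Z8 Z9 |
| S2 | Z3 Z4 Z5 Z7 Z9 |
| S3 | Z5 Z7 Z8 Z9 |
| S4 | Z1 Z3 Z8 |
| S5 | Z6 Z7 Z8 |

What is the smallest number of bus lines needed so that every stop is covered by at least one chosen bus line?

3

Take {S1, S2, S4}. Their union is {Z1, Z2, Z3, Z4, Z5, Z6, Z7, Z8, Z9}, which is all 9 stops.
Only S4 contains Z1, so S4 is forced; the remaining 6 stops need at least 2 more bus lines (each remaining bus line adds at most 4) — so at least 3 bus lines are needed, and 3 is optimal.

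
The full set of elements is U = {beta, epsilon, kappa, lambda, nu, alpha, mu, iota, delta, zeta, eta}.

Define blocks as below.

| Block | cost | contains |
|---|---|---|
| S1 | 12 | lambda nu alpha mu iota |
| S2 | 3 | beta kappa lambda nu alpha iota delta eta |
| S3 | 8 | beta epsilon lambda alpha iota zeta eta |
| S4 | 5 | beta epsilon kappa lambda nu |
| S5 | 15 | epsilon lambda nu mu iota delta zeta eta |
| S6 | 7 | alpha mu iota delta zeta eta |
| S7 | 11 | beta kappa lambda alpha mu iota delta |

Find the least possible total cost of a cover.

S4, S6 together cover every element (S4 ∪ S6 = {beta, epsilon, kappa, lambda, nu, alpha, mu, iota, delta, zeta, eta}); total cost 5 + 7 = 12.
The greedy pick S2, S6, S4 costs 15; no covering selection beats 12.

12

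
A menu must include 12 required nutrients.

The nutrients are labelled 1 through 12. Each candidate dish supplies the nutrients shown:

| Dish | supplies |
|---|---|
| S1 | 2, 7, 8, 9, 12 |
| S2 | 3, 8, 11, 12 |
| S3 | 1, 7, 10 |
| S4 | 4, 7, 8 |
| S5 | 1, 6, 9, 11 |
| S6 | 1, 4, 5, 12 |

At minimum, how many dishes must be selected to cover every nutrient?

S1 and S2 and S3 and S5 and S6 together: S1 ∪ S2 ∪ S3 ∪ S5 ∪ S6 = {1, 2, 3, 4, 5, 6, 7, 8, 9, 10, 11, 12} — every nutrient is covered.
No 4 of the 6 dishes cover everything (all 15 combinations miss at least one nutrient), so 5 is optimal.

5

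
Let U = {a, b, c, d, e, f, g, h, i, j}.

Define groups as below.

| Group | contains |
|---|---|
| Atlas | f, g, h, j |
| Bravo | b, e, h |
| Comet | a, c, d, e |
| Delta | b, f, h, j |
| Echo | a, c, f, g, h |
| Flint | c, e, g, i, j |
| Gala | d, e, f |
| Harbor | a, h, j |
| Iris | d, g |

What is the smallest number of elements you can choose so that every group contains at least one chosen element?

3

The 3 elements {d, h, i} hit every group.
No choice of 2 elements meets every group, so 3 is the minimum.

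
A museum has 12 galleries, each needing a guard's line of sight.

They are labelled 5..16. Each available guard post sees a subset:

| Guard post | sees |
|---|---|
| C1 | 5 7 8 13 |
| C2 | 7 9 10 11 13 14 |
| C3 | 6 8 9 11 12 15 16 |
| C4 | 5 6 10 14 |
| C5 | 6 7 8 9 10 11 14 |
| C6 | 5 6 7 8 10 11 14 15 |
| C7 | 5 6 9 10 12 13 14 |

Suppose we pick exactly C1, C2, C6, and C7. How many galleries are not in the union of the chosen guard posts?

Union of C1, C2, C6, C7 = {5, 6, 7, 8, 9, 10, 11, 12, 13, 14, 15}.
Not covered: 16 — 1 gallery.

1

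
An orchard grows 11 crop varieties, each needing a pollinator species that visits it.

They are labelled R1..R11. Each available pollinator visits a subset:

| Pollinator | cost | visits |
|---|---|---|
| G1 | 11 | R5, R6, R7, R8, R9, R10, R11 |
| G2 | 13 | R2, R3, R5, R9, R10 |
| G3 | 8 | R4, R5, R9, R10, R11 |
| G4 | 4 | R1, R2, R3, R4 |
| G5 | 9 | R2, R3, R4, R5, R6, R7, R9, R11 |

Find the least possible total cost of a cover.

G1, G4 together cover every variety (G1 ∪ G4 = {R1, R2, R3, R4, R5, R6, R7, R8, R9, R10, R11}); total cost 11 + 4 = 15.
No covering selection has total cost below 15.

15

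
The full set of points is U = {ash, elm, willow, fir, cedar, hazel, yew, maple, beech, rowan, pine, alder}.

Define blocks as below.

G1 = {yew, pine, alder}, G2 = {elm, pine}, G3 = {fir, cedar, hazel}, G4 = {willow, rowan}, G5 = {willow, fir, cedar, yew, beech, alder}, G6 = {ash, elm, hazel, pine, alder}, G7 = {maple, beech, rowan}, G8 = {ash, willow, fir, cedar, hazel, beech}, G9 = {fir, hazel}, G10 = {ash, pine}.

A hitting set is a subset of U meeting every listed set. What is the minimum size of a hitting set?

3

Take H = {fir, rowan, pine}. Each listed block contains at least one of these, so H is a hitting set of size 3.
The blocks G1, G4, G9 are pairwise disjoint, so any hitting set needs a separate point for each — at least 3. Hence 3 is optimal.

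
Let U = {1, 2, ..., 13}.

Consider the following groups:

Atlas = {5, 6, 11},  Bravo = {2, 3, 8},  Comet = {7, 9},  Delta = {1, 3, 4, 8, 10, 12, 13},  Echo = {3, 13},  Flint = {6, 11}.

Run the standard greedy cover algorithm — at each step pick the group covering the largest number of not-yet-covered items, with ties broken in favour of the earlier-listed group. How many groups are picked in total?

Greedy: pick Delta (covers 7 new) → pick Atlas (covers 3 new) → pick Comet (covers 2 new) → pick Bravo (covers 1 new). Total picks: 4.

4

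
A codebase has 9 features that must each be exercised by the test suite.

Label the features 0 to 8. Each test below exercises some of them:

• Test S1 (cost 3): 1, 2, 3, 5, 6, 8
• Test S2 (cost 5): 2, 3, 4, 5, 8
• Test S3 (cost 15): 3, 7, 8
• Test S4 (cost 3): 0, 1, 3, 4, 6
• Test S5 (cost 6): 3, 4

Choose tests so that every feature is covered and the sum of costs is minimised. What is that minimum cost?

S1, S3, S4 together cover every feature (S1 ∪ S3 ∪ S4 = {0, 1, 2, 3, 4, 5, 6, 7, 8}); total cost 3 + 15 + 3 = 21.
No covering selection has total cost below 21.

21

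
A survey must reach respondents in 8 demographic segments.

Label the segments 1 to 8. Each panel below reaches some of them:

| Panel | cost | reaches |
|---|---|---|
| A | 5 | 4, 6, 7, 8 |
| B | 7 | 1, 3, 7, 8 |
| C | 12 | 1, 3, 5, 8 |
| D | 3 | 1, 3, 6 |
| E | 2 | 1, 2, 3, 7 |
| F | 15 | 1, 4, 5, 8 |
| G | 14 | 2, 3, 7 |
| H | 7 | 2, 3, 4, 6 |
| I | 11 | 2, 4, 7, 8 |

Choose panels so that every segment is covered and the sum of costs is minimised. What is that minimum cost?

A, C, E together cover every segment (A ∪ C ∪ E = {1, 2, 3, 4, 5, 6, 7, 8}); total cost 5 + 12 + 2 = 19.
No covering selection has total cost below 19.

19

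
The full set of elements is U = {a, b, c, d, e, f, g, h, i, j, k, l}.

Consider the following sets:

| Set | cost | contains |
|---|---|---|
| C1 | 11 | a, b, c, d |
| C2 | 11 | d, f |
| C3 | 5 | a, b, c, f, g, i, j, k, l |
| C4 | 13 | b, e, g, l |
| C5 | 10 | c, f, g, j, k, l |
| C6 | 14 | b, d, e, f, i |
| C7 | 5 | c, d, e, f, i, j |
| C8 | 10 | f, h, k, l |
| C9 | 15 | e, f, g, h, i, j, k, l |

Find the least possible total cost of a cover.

C3, C7, C8 together cover every element (C3 ∪ C7 ∪ C8 = {a, b, c, d, e, f, g, h, i, j, k, l}); total cost 5 + 5 + 10 = 20.
No covering selection has total cost below 20.

20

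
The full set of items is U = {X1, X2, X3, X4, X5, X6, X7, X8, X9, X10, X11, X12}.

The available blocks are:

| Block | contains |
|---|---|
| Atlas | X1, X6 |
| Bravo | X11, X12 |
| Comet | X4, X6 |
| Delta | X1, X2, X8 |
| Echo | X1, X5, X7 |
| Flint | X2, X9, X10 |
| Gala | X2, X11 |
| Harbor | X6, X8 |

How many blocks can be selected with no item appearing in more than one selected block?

4

Bravo, Comet, Echo, Flint are pairwise disjoint (Bravo={X11,X12}; Comet={X4,X6}; Echo={X1,X5,X7}; Flint={X2,X9,X10}).
Every remaining block overlaps one of these, and no 5 of the listed blocks are pairwise disjoint, so 4 is the maximum.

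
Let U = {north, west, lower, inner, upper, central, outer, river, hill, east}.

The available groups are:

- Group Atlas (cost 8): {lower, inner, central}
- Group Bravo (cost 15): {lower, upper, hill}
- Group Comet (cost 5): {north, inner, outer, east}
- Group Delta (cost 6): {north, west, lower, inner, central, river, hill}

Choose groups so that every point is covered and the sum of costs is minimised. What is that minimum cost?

26

Bravo, Comet, Delta together cover every point (Bravo ∪ Comet ∪ Delta = {north, west, lower, inner, upper, central, outer, river, hill, east}); total cost 15 + 5 + 6 = 26.
No covering selection has total cost below 26.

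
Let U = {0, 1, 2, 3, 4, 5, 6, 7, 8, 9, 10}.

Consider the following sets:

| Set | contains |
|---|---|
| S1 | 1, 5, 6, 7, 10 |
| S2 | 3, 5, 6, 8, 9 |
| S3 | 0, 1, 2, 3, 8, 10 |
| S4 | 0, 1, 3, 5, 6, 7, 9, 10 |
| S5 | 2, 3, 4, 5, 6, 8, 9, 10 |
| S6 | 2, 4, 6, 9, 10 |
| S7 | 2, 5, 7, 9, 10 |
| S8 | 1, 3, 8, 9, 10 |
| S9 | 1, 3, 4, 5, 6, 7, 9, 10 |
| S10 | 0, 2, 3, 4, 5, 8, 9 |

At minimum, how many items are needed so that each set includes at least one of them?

2

Take H = {9, 10}. Each listed set contains at least one of these, so H is a hitting set of size 2.
No single item lies in every set, so at least 2 are needed and 2 is optimal.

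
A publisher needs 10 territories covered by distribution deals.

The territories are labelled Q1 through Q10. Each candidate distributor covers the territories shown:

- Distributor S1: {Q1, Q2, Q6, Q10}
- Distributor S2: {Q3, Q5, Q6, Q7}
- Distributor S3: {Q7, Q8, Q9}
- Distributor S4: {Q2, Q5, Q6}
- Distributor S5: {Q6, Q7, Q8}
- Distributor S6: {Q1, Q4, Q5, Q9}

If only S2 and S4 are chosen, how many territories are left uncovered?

Union of S2, S4 = {Q2, Q3, Q5, Q6, Q7}.
Not covered: Q1, Q4, Q8, Q9, Q10 — 5 territories.

5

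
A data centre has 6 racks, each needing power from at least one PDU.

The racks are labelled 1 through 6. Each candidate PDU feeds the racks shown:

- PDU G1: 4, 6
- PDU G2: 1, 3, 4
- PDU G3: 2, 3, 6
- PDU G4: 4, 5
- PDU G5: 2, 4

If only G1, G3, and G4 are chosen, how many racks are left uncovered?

Union of G1, G3, G4 = {2, 3, 4, 5, 6}.
Not covered: 1 — 1 rack.

1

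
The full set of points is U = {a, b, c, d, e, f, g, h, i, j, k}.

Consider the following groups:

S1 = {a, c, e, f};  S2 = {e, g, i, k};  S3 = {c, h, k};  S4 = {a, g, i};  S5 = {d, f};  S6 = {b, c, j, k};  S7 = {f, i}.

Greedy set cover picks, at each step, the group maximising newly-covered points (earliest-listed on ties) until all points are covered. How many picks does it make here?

Greedy: pick S1 (covers 4 new) → pick S2 (covers 3 new) → pick S6 (covers 2 new) → pick S3 (covers 1 new) → pick S5 (covers 1 new). Total picks: 5.

5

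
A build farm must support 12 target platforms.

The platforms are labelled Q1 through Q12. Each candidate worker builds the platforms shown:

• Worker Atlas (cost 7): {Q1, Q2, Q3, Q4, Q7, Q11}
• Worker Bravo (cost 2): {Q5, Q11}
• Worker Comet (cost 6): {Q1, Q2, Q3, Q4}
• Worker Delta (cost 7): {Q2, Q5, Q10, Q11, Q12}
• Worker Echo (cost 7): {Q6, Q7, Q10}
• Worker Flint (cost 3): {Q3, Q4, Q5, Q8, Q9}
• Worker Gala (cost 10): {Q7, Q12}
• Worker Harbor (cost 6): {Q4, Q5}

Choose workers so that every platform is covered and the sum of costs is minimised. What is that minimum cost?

23

Comet, Delta, Echo, Flint together cover every platform (Comet ∪ Delta ∪ Echo ∪ Flint = {Q1, Q2, Q3, Q4, Q5, Q6, Q7, Q8, Q9, Q10, Q11, Q12}); total cost 6 + 7 + 7 + 3 = 23.
The greedy pick Flint, Atlas, Delta, Echo costs 24; no covering selection beats 23.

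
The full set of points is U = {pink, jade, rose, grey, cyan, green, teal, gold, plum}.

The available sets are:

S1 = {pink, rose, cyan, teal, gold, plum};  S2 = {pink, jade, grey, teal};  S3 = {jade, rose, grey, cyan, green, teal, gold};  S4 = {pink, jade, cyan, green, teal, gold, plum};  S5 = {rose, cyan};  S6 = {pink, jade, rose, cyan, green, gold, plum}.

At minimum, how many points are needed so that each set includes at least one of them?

Take H = {pink, cyan}. Each listed set contains at least one of these, so H is a hitting set of size 2.
The sets S2, S5 are pairwise disjoint, so any hitting set needs a separate point for each — at least 2. Hence 2 is optimal.

2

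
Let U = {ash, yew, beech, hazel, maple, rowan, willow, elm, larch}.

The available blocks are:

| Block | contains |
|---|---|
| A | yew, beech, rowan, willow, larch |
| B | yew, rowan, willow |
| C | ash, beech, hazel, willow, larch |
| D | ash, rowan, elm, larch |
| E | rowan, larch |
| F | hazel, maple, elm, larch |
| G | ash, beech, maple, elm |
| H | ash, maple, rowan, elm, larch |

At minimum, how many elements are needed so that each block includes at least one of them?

Take T = {ash, rowan, larch}. Each listed block contains at least one of these, so T is a hitting set of size 3.
No choice of 2 elements meets every block, so 3 is the minimum.

3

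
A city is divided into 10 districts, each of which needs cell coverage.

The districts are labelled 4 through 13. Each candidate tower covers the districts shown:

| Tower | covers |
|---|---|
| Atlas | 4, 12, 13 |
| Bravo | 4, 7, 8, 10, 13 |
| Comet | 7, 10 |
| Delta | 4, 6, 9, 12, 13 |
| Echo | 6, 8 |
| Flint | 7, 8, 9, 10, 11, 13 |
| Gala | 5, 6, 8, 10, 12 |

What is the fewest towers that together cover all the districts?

3

Delta and Flint and Gala together: Delta ∪ Flint ∪ Gala = {4, 5, 6, 7, 8, 9, 10, 11, 12, 13} — every district is covered.
Only Gala contains 5, so Gala is forced; the remaining 5 districts need at least 2 more towers (each remaining tower adds at most 4) — so at least 3 towers are needed, and 3 is optimal.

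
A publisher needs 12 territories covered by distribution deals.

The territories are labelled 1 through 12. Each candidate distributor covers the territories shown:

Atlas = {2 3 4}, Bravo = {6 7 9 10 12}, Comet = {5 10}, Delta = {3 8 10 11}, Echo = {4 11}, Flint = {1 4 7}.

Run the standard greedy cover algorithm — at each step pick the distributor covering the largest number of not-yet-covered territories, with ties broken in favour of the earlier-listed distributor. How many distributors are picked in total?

5

Greedy: pick Bravo (covers 5 new) → pick Atlas (covers 3 new) → pick Delta (covers 2 new) → pick Comet (covers 1 new) → pick Flint (covers 1 new). Total picks: 5.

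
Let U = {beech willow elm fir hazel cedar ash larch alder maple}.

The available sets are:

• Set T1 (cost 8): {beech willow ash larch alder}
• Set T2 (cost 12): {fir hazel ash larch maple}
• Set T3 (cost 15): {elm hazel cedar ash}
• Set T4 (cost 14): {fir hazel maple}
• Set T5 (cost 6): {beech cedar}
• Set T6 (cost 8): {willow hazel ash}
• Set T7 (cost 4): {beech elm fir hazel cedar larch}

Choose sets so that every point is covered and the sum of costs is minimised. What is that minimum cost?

24

T1, T2, T7 together cover every point (T1 ∪ T2 ∪ T7 = {beech, willow, elm, fir, hazel, cedar, ash, larch, alder, maple}); total cost 8 + 12 + 4 = 24.
No covering selection has total cost below 24.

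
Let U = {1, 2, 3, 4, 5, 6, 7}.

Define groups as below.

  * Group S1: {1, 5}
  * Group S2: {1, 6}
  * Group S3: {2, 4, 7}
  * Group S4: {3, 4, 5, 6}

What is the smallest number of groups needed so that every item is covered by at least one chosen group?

3

S2 and S3 and S4 together: S2 ∪ S3 ∪ S4 = {1, 2, 3, 4, 5, 6, 7} — every item is covered.
Only S3 contains 2, so S3 is forced; the remaining 4 items need at least 2 more groups (each remaining group adds at most 3) — so at least 3 groups are needed, and 3 is optimal.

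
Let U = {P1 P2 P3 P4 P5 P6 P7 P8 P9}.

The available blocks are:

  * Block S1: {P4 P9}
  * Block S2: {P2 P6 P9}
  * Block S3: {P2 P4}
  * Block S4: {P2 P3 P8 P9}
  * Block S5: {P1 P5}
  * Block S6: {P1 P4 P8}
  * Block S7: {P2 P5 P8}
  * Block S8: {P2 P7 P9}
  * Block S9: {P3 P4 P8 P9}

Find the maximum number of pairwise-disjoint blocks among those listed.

2

S4, S5 are pairwise disjoint (S4={P2,P3,P8,P9}; S5={P1,P5}).
Every remaining block overlaps one of these, and no 3 of the listed blocks are pairwise disjoint, so 2 is the maximum.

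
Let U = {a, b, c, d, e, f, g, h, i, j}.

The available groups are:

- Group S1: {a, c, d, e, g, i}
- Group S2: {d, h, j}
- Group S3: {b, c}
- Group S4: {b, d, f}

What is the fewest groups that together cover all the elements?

3

Take {S1, S2, S4}. Their union is {a, b, c, d, e, f, g, h, i, j}, which is all 10 elements.
Only S1 contains a, so S1 is forced; the remaining 4 elements need at least 2 more groups (each remaining group adds at most 2) — so at least 3 groups are needed, and 3 is optimal.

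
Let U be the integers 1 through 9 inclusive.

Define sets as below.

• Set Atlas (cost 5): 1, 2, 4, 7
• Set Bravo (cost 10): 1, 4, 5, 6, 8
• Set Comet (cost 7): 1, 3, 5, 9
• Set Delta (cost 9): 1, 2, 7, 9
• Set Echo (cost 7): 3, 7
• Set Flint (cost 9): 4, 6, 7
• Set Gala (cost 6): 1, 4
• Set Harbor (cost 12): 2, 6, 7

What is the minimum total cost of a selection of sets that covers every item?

22

Atlas, Bravo, Comet together cover every item (Atlas ∪ Bravo ∪ Comet = {1, 2, 3, 4, 5, 6, 7, 8, 9}); total cost 5 + 10 + 7 = 22.
No covering selection has total cost below 22.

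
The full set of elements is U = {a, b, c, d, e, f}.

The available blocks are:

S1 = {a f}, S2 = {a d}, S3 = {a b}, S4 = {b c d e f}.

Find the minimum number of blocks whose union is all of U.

2

Take {S1, S4}. Their union is {a, b, c, d, e, f}, which is all 6 elements.
No single block has all 6 elements (the largest, S4, has 5), so 2 is optimal.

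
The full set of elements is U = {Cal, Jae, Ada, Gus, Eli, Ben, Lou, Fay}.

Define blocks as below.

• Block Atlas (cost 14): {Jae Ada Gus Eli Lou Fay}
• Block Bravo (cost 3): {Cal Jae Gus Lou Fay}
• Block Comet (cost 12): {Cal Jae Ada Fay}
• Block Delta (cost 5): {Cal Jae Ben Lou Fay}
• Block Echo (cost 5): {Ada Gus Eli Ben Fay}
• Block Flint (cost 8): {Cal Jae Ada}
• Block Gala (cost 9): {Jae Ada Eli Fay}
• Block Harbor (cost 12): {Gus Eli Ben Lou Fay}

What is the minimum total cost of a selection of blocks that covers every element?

Bravo, Echo together cover every element (Bravo ∪ Echo = {Cal, Jae, Ada, Gus, Eli, Ben, Lou, Fay}); total cost 3 + 5 = 8.
No covering selection has total cost below 8.

8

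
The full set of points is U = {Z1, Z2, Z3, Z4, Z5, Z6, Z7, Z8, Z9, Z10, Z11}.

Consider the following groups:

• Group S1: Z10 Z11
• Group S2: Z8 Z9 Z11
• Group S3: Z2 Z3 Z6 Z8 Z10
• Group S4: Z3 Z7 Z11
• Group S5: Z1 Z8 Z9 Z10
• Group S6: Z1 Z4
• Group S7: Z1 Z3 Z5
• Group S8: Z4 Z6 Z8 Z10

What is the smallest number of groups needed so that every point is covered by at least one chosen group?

5

Take {S2, S3, S4, S7, S8}. Their union is {Z1, Z2, Z3, Z4, Z5, Z6, Z7, Z8, Z9, Z10, Z11}, which is all 11 points.
No 4 of the 8 groups cover everything (all 70 combinations miss at least one point), so 5 is optimal.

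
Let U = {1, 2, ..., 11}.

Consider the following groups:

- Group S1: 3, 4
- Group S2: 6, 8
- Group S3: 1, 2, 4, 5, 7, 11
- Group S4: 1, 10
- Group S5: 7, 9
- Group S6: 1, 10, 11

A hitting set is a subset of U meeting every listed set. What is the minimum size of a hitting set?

4

H = {1, 3, 6, 7} meets every group (each contains at least one member of H), and |H| = 4.
The groups S1, S2, S4, S5 are pairwise disjoint, so any hitting set needs a separate element for each — at least 4. Hence 4 is optimal.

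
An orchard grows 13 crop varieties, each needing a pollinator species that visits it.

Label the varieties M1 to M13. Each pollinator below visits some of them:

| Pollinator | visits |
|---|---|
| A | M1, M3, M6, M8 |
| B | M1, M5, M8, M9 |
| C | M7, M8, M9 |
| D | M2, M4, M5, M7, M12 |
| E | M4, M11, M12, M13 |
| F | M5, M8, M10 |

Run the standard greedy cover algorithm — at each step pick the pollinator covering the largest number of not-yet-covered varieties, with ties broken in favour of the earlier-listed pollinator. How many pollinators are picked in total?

5

Greedy: pick D (covers 5 new) → pick A (covers 4 new) → pick E (covers 2 new) → pick B (covers 1 new) → pick F (covers 1 new). Total picks: 5.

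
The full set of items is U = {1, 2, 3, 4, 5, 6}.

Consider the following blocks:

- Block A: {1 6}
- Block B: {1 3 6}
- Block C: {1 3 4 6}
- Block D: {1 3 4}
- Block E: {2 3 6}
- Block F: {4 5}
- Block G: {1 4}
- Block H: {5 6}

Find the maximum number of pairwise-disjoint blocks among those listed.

2

G, H are pairwise disjoint (G={1,4}; H={5,6}).
Every remaining block overlaps one of these, and no 3 of the listed blocks are pairwise disjoint, so 2 is the maximum.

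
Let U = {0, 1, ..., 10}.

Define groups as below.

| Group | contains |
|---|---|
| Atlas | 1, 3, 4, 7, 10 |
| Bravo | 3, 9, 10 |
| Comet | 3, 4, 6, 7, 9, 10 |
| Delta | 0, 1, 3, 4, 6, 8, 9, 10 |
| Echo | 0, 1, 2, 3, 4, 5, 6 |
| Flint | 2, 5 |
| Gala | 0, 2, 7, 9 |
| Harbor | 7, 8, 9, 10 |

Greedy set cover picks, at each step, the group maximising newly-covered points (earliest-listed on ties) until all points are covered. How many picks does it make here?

Greedy: pick Delta (covers 8 new) → pick Echo (covers 2 new) → pick Atlas (covers 1 new). Total picks: 3.
(The true minimum cover uses only 2 groups, so greedy is not optimal here.)

3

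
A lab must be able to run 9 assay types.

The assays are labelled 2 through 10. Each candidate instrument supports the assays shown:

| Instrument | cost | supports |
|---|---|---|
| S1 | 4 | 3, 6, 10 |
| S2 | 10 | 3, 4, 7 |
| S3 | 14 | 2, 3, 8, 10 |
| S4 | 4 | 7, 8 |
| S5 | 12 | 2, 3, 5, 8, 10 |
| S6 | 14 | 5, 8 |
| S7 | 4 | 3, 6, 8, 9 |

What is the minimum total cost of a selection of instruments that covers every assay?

S2, S5, S7 together cover every assay (S2 ∪ S5 ∪ S7 = {2, 3, 4, 5, 6, 7, 8, 9, 10}); total cost 10 + 12 + 4 = 26.
The greedy pick S7, S1, S4, S5, S2 costs 34; no covering selection beats 26.

26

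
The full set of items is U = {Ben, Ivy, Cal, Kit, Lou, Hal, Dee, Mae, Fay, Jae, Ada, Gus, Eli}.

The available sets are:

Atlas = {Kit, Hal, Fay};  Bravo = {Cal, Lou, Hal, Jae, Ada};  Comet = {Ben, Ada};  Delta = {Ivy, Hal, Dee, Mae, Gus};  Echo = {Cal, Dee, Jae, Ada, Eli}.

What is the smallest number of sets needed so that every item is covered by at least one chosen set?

Take {Atlas, Bravo, Comet, Delta, Echo}. Their union is {Ben, Ivy, Cal, Kit, Lou, Hal, Dee, Mae, Fay, Jae, Ada, Gus, Eli}, which is all 13 items.
No 4 of the 5 sets cover everything (all 5 combinations miss at least one item), so 5 is optimal.

5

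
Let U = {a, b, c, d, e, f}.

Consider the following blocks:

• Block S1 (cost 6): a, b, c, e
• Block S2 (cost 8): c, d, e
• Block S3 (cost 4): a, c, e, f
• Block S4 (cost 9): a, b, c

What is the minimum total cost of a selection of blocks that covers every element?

18

S1, S2, S3 together cover every element (S1 ∪ S2 ∪ S3 = {a, b, c, d, e, f}); total cost 6 + 8 + 4 = 18.
No covering selection has total cost below 18.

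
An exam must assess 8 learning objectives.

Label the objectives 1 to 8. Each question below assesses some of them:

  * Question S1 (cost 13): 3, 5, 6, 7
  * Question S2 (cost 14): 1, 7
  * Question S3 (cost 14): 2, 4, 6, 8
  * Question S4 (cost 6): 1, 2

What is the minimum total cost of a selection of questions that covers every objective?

S1, S3, S4 together cover every objective (S1 ∪ S3 ∪ S4 = {1, 2, 3, 4, 5, 6, 7, 8}); total cost 13 + 14 + 6 = 33.
No covering selection has total cost below 33.

33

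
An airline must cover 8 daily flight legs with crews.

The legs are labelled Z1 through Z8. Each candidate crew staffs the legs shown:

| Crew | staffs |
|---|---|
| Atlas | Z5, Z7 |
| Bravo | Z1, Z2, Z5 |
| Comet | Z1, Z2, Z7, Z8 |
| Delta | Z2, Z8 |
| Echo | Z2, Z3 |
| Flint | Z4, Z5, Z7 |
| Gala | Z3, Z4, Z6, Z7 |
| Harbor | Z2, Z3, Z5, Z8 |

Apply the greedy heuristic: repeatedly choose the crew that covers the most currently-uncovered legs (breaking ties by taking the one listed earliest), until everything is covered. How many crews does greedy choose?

3

Greedy: pick Comet (covers 4 new) → pick Gala (covers 3 new) → pick Atlas (covers 1 new). Total picks: 3.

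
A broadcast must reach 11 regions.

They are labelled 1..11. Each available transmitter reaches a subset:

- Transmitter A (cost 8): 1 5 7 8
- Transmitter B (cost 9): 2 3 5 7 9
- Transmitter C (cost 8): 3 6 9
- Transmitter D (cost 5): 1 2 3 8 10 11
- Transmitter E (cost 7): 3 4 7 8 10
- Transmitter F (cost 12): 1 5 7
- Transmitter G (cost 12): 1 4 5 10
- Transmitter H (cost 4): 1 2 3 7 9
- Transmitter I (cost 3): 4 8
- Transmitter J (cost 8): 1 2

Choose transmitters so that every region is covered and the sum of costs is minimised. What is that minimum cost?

24

A, C, D, I together cover every region (A ∪ C ∪ D ∪ I = {1, 2, 3, 4, 5, 6, 7, 8, 9, 10, 11}); total cost 8 + 8 + 5 + 3 = 24.
The greedy pick H, I, D, A, C costs 28; no covering selection beats 24.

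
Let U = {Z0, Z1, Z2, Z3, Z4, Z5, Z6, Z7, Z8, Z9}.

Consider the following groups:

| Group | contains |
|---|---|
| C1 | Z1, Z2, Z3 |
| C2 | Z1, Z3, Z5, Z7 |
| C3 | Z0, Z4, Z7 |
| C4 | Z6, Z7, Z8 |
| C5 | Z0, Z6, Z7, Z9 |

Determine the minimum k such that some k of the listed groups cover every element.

5

C1, C2, C3, C4, and C5 cover everything between them: the union {Z0, Z1, Z2, Z3, Z4, Z5, Z6, Z7, Z8, Z9} is all of U.
No 4 of the 5 groups cover everything (all 5 combinations miss at least one element), so 5 is optimal.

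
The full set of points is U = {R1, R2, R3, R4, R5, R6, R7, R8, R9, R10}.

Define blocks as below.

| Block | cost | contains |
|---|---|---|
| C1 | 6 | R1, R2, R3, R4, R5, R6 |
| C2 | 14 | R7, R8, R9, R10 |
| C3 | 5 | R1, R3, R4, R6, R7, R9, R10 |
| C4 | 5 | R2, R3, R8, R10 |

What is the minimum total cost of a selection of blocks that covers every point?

16

C1, C3, C4 together cover every point (C1 ∪ C3 ∪ C4 = {R1, R2, R3, R4, R5, R6, R7, R8, R9, R10}); total cost 6 + 5 + 5 = 16.
No covering selection has total cost below 16.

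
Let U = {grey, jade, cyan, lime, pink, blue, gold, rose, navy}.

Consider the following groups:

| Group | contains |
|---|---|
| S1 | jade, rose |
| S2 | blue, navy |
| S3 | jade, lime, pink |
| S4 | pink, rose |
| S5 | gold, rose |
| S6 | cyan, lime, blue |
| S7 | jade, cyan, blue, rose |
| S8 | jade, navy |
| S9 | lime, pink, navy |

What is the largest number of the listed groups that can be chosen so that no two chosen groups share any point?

S4, S6, S8 are pairwise disjoint (S4={pink,rose}; S6={cyan,lime,blue}; S8={jade,navy}).
Every remaining group overlaps one of these, and no 4 of the listed groups are pairwise disjoint, so 3 is the maximum.

3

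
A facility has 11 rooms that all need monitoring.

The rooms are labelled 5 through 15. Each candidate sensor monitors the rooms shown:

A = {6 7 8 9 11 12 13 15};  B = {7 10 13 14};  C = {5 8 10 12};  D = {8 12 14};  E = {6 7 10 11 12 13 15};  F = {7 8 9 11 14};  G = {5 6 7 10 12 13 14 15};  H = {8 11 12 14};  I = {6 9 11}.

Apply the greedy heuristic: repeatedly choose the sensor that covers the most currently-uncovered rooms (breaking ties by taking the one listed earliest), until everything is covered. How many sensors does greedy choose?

2

Greedy: pick A (covers 8 new) → pick G (covers 3 new). Total picks: 2.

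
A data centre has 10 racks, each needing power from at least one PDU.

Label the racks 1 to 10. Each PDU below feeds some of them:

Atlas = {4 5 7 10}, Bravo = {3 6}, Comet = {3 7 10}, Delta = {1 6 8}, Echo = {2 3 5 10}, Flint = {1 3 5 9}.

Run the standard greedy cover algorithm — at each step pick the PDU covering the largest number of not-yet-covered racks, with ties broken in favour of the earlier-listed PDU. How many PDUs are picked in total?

4

Greedy: pick Atlas (covers 4 new) → pick Delta (covers 3 new) → pick Echo (covers 2 new) → pick Flint (covers 1 new). Total picks: 4.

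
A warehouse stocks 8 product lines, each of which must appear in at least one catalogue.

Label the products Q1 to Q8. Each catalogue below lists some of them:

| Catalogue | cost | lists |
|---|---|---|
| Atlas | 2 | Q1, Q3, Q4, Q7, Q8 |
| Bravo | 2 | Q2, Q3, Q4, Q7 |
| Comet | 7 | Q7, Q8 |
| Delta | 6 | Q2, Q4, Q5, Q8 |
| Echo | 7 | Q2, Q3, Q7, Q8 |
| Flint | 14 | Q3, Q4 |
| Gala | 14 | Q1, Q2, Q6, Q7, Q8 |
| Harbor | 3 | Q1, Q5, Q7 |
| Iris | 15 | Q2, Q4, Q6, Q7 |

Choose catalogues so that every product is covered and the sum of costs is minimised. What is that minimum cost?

19

Bravo, Gala, Harbor together cover every product (Bravo ∪ Gala ∪ Harbor = {Q1, Q2, Q3, Q4, Q5, Q6, Q7, Q8}); total cost 2 + 14 + 3 = 19.
The greedy pick Atlas, Bravo, Harbor, Gala costs 21; no covering selection beats 19.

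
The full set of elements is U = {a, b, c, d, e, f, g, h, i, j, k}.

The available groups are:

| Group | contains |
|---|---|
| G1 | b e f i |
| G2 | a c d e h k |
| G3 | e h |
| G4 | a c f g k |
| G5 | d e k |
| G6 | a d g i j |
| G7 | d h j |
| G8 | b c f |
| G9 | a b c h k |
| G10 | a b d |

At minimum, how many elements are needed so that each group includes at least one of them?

3

T = {c, d, e} meets every group (each contains at least one member of T), and |T| = 3.
The groups G3, G6, G8 are pairwise disjoint, so any hitting set needs a separate element for each — at least 3. Hence 3 is optimal.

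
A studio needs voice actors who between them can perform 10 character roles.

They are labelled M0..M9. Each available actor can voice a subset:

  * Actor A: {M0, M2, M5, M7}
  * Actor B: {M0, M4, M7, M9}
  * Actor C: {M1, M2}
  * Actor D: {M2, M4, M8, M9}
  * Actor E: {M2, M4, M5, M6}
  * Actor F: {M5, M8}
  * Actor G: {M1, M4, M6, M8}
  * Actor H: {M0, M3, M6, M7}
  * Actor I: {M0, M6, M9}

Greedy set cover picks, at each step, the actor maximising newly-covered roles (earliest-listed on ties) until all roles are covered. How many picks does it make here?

Greedy: pick A (covers 4 new) → pick G (covers 4 new) → pick B (covers 1 new) → pick H (covers 1 new). Total picks: 4.

4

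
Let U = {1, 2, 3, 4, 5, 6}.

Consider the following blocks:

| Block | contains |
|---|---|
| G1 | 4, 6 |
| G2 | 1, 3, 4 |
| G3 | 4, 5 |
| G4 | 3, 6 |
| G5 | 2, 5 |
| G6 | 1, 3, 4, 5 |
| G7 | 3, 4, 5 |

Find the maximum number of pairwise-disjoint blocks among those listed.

2

G4, G5 are pairwise disjoint (G4={3,6}; G5={2,5}).
Every remaining block overlaps one of these, and no 3 of the listed blocks are pairwise disjoint, so 2 is the maximum.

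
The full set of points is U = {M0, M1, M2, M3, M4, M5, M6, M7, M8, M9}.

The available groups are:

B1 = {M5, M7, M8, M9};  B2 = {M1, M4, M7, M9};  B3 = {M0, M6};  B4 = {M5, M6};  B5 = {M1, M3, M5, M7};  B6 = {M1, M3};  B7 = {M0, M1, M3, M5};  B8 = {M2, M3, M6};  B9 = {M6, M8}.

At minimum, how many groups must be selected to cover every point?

B1 and B2 and B7 and B8 together: B1 ∪ B2 ∪ B7 ∪ B8 = {M0, M1, M2, M3, M4, M5, M6, M7, M8, M9} — every point is covered.
No 3 of the 9 groups cover everything (all 84 combinations miss at least one point), so 4 is optimal.

4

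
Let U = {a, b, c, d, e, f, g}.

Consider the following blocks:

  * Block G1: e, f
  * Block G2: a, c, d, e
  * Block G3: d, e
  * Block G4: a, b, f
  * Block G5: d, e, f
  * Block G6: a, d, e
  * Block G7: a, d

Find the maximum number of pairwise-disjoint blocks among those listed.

2

G1, G7 are pairwise disjoint (G1={e,f}; G7={a,d}).
Every remaining block overlaps one of these, and no 3 of the listed blocks are pairwise disjoint, so 2 is the maximum.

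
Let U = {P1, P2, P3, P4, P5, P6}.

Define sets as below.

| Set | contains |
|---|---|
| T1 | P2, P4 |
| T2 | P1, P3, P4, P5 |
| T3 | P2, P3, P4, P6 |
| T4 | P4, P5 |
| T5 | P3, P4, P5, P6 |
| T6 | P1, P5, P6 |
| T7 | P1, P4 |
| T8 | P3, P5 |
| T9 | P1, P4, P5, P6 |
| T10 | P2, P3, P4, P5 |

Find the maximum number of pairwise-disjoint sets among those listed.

2

T1, T8 are pairwise disjoint (T1={P2,P4}; T8={P3,P5}).
Every remaining set overlaps one of these, and no 3 of the listed sets are pairwise disjoint, so 2 is the maximum.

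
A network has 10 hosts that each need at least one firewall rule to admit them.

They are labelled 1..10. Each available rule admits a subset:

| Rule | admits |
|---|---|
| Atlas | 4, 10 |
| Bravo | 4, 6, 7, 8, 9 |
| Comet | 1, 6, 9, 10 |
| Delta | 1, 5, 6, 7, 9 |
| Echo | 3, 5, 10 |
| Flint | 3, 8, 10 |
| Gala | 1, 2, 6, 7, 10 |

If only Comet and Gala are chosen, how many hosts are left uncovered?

Union of Comet, Gala = {1, 2, 6, 7, 9, 10}.
Not covered: 3, 4, 5, 8 — 4 hosts.

4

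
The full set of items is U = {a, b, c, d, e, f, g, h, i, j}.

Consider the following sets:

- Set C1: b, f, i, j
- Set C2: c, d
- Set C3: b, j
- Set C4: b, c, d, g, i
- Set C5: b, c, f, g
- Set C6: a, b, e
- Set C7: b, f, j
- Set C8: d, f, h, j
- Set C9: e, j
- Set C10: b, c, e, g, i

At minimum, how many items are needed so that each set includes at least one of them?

3

Take T = {b, c, j}. Each listed set contains at least one of these, so T is a hitting set of size 3.
No choice of 2 items meets every set, so 3 is the minimum.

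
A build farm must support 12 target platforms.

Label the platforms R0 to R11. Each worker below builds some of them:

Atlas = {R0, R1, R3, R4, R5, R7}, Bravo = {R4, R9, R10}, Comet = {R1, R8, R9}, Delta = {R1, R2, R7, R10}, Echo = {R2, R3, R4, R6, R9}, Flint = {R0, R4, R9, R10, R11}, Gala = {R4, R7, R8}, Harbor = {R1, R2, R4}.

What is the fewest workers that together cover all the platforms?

4

Take {Atlas, Echo, Flint, Gala}. Their union is {R0, R1, R2, R3, R4, R5, R6, R7, R8, R9, R10, R11}, which is all 12 platforms.
No 3 of the 8 workers cover everything (all 56 combinations miss at least one platform), so 4 is optimal.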